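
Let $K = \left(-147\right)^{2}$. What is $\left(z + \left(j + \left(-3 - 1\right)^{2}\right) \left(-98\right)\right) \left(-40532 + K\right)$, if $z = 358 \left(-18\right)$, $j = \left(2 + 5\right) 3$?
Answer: $190554610$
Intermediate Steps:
$K = 21609$
$j = 21$ ($j = 7 \cdot 3 = 21$)
$z = -6444$
$\left(z + \left(j + \left(-3 - 1\right)^{2}\right) \left(-98\right)\right) \left(-40532 + K\right) = \left(-6444 + \left(21 + \left(-3 - 1\right)^{2}\right) \left(-98\right)\right) \left(-40532 + 21609\right) = \left(-6444 + \left(21 + \left(-4\right)^{2}\right) \left(-98\right)\right) \left(-18923\right) = \left(-6444 + \left(21 + 16\right) \left(-98\right)\right) \left(-18923\right) = \left(-6444 + 37 \left(-98\right)\right) \left(-18923\right) = \left(-6444 - 3626\right) \left(-18923\right) = \left(-10070\right) \left(-18923\right) = 190554610$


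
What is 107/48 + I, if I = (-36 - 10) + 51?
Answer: 347/48 ≈ 7.2292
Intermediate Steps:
I = 5 (I = -46 + 51 = 5)
107/48 + I = 107/48 + 5 = 347/48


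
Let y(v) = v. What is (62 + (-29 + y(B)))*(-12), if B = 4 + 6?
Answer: -516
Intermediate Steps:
B = 10
(62 + (-29 + y(B)))*(-12) = (62 + (-29 + 10))*(-12) = (62 - 19)*(-12) = 43*(-12) = -516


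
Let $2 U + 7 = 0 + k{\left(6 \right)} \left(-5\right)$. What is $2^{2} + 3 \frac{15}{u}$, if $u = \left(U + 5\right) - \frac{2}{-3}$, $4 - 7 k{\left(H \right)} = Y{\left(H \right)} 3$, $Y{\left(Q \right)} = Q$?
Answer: $\frac{442}{43} \approx 10.279$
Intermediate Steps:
$k{\left(H \right)} = \frac{4}{7} - \frac{3 H}{7}$ ($k{\left(H \right)} = \frac{4}{7} - \frac{H 3}{7} = \frac{4}{7} - \frac{3 H}{7}$)
$U = \frac{3}{2}$ ($U = - \frac{7}{2} + \frac{0 + \left(\frac{4}{7} - \frac{18}{7}\right) \left(-5\right)}{2} = - \frac{7}{2} + \frac{0 - -10}{2} = - \frac{7}{2} + \frac{0 + 10}{2} = - \frac{7}{2} + \frac{1}{2} \cdot 10 = - \frac{7}{2} + 5 = \frac{3}{2} \approx 1.5$)
$u = \frac{43}{6}$ ($u = \left(\frac{3}{2} + 5\right) - \frac{2}{-3} = \frac{13}{2} - - \frac{2}{3} = \frac{13}{2} + \frac{2}{3} = \frac{43}{6} \approx 7.1667$)
$2^{2} + 3 \frac{15}{u} = 2^{2} + 3 \frac{15}{\frac{43}{6}} = 4 + 3 \cdot 15 \cdot \frac{6}{43} = 4 + 3 \cdot \frac{90}{43} = 4 + \frac{270}{43} = \frac{442}{43}$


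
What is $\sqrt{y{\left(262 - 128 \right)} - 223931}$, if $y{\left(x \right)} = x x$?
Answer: $5 i \sqrt{8239} \approx 453.84 i$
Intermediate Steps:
$y{\left(x \right)} = x^{2}$
$\sqrt{y{\left(262 - 128 \right)} - 223931} = \sqrt{\left(262 - 128\right)^{2} - 223931} = \sqrt{134^{2} - 223931} = \sqrt{17956 - 223931} = \sqrt{-205975} = 5 i \sqrt{8239}$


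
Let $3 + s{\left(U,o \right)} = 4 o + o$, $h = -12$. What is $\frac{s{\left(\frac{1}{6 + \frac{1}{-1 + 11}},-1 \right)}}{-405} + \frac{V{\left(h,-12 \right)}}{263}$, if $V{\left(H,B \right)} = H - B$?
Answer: $\frac{8}{405} \approx 0.019753$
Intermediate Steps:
$s{\left(U,o \right)} = -3 + 5 o$ ($s{\left(U,o \right)} = -3 + \left(4 o + o\right) = -3 + 5 o$)
$\frac{s{\left(\frac{1}{6 + \frac{1}{-1 + 11}},-1 \right)}}{-405} + \frac{V{\left(h,-12 \right)}}{263} = \frac{-3 + 5 \left(-1\right)}{-405} + \frac{-12 - -12}{263} = \left(-3 - 5\right) \left(- \frac{1}{405}\right) + \left(-12 + 12\right) \frac{1}{263} = \left(-8\right) \left(- \frac{1}{405}\right) + 0 \cdot \frac{1}{263} = \frac{8}{405} + 0 = \frac{8}{405}$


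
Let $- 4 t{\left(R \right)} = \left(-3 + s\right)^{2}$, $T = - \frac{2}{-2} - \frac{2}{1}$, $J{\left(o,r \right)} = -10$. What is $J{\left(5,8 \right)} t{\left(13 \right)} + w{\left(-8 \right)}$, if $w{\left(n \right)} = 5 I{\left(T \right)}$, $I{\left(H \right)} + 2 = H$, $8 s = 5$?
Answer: $- \frac{115}{128} \approx -0.89844$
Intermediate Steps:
$s = \frac{5}{8}$ ($s = \frac{1}{8} \cdot 5 = \frac{5}{8} \approx 0.625$)
$T = -1$ ($T = \left(-2\right) \left(- \frac{1}{2}\right) - 2 = 1 - 2 = -1$)
$I{\left(H \right)} = -2 + H$
$t{\left(R \right)} = - \frac{361}{256}$ ($t{\left(R \right)} = - \frac{\left(-3 + \frac{5}{8}\right)^{2}}{4} = - \frac{\left(- \frac{19}{8}\right)^{2}}{4} = \left(- \frac{1}{4}\right) \frac{361}{64} = - \frac{361}{256}$)
$w{\left(n \right)} = -15$ ($w{\left(n \right)} = 5 \left(-2 - 1\right) = 5 \left(-3\right) = -15$)
$J{\left(5,8 \right)} t{\left(13 \right)} + w{\left(-8 \right)} = \left(-10\right) \left(- \frac{361}{256}\right) - 15 = \frac{1805}{128} - 15 = - \frac{115}{128}$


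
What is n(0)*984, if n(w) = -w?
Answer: 0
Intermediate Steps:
n(0)*984 = -1*0*984 = 0*984 = 0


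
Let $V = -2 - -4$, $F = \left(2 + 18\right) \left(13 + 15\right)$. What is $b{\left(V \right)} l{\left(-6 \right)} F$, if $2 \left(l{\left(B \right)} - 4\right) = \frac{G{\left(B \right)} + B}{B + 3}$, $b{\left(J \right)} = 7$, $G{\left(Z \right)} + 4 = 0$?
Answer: $\frac{66640}{3} \approx 22213.0$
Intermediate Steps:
$G{\left(Z \right)} = -4$ ($G{\left(Z \right)} = -4 + 0 = -4$)
$F = 560$ ($F = 20 \cdot 28 = 560$)
$V = 2$ ($V = -2 + 4 = 2$)
$l{\left(B \right)} = 4 + \frac{-4 + B}{2 \left(3 + B\right)}$ ($l{\left(B \right)} = 4 + \frac{\left(-4 + B\right) \frac{1}{B + 3}}{2} = 4 + \frac{\left(-4 + B\right) \frac{1}{3 + B}}{2} = 4 + \frac{\frac{1}{3 + B} \left(-4 + B\right)}{2} = 4 + \frac{-4 + B}{2 \left(3 + B\right)}$)
$b{\left(V \right)} l{\left(-6 \right)} F = 7 \frac{20 + 9 \left(-6\right)}{2 \left(3 - 6\right)} 560 = 7 \frac{20 - 54}{2 \left(-3\right)} 560 = 7 \cdot \frac{1}{2} \left(- \frac{1}{3}\right) \left(-34\right) 560 = 7 \cdot \frac{17}{3} \cdot 560 = \frac{119}{3} \cdot 560 = \frac{66640}{3}$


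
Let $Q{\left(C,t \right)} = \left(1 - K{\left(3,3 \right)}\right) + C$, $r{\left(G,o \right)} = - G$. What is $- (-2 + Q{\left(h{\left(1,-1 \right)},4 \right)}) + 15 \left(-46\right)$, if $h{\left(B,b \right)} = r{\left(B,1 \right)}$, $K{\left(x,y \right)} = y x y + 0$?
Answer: $-661$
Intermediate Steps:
$K{\left(x,y \right)} = x y^{2}$ ($K{\left(x,y \right)} = x y y + 0 = x y^{2} + 0 = x y^{2}$)
$h{\left(B,b \right)} = - B$
$Q{\left(C,t \right)} = -26 + C$ ($Q{\left(C,t \right)} = \left(1 - 3 \cdot 3^{2}\right) + C = \left(1 - 3 \cdot 9\right) + C = \left(1 - 27\right) + C = -26 + C$)
$- (-2 + Q{\left(h{\left(1,-1 \right)},4 \right)}) + 15 \left(-46\right) = - (-2 - 27) + 15 \left(-46\right) = - (-2 - 27) - 690 = \left(-1\right) \left(-29\right) - 690 = 29 - 690 = -661$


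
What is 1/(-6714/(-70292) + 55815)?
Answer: 35146/1961677347 ≈ 1.7916e-5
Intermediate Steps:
1/(-6714/(-70292) + 55815) = 1/(-6714*(-1/70292) + 55815) = 1/(3357/35146 + 55815) = 1/(1961677347/35146) = 35146/1961677347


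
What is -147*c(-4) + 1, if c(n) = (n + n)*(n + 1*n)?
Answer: -9407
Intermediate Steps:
c(n) = 4*n² (c(n) = (2*n)*(n + n) = (2*n)*(2*n) = 4*n²)
-147*c(-4) + 1 = -588*(-4)² + 1 = -588*16 + 1 = -147*64 + 1 = -9408 + 1 = -9407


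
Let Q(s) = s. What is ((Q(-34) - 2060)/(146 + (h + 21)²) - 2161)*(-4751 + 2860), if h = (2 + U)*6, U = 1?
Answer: 6816073571/1667 ≈ 4.0888e+6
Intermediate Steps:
h = 18 (h = (2 + 1)*6 = 3*6 = 18)
((Q(-34) - 2060)/(146 + (h + 21)²) - 2161)*(-4751 + 2860) = ((-34 - 2060)/(146 + (18 + 21)²) - 2161)*(-4751 + 2860) = (-2094/(146 + 39²) - 2161)*(-1891) = (-2094/(146 + 1521) - 2161)*(-1891) = (-2094/1667 - 2161)*(-1891) = -3604481/1667*(-1891) = 6816073571/1667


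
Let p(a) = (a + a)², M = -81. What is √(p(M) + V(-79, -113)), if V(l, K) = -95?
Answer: √26149 ≈ 161.71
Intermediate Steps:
p(a) = 4*a² (p(a) = (2*a)² = 4*a²)
√(p(M) + V(-79, -113)) = √(4*(-81)² - 95) = √(4*6561 - 95) = √(26244 - 95) = √26149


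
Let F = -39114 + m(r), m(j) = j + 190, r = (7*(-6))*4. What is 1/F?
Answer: -1/39092 ≈ -2.5581e-5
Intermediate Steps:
r = -168 (r = -42*4 = -168)
m(j) = 190 + j
F = -39092 (F = -39114 + (190 - 168) = -39114 + 22 = -39092)
1/F = 1/(-39092) = -1/39092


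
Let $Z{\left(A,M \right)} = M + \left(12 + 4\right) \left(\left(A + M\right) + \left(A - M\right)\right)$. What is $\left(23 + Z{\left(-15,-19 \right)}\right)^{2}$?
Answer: $226576$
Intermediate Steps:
$Z{\left(A,M \right)} = M + 32 A$ ($Z{\left(A,M \right)} = M + 16 \cdot 2 A = M + 32 A$)
$\left(23 + Z{\left(-15,-19 \right)}\right)^{2} = \left(23 + \left(-19 + 32 \left(-15\right)\right)\right)^{2} = \left(23 - 499\right)^{2} = \left(-476\right)^{2} = 226576$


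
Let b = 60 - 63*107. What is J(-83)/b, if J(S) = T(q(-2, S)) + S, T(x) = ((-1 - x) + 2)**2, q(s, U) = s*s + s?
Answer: 82/6681 ≈ 0.012274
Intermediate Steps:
b = -6681 (b = 60 - 6741 = -6681)
q(s, U) = s + s**2 (q(s, U) = s**2 + s = s + s**2)
T(x) = (1 - x)**2
J(S) = 1 + S (J(S) = (-1 - 2*(1 - 2))**2 + S = (-1 - 2*(-1))**2 + S = (-1 + 2)**2 + S = 1**2 + S = 1 + S)
J(-83)/b = (1 - 83)/(-6681) = -82*(-1/6681) = 82/6681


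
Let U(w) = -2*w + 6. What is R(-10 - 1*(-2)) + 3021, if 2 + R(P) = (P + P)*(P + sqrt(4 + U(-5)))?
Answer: 3147 - 32*sqrt(5) ≈ 3075.4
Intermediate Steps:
U(w) = 6 - 2*w
R(P) = -2 + 2*P*(P + 2*sqrt(5)) (R(P) = -2 + (P + P)*(P + sqrt(4 + (6 - 2*(-5)))) = -2 + (2*P)*(P + sqrt(4 + (6 + 10))) = -2 + (2*P)*(P + sqrt(4 + 16)) = -2 + (2*P)*(P + sqrt(20)) = -2 + (2*P)*(P + 2*sqrt(5)) = -2 + 2*P*(P + 2*sqrt(5)))
R(-10 - 1*(-2)) + 3021 = (-2 + 2*(-10 - 1*(-2))**2 + 4*(-10 - 1*(-2))*sqrt(5)) + 3021 = (-2 + 2*(-10 + 2)**2 + 4*(-10 + 2)*sqrt(5)) + 3021 = (-2 + 2*(-8)**2 + 4*(-8)*sqrt(5)) + 3021 = (-2 + 2*64 - 32*sqrt(5)) + 3021 = (-2 + 128 - 32*sqrt(5)) + 3021 = (126 - 32*sqrt(5)) + 3021 = 3147 - 32*sqrt(5)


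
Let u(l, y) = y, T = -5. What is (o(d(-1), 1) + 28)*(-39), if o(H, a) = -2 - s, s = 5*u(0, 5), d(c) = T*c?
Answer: -39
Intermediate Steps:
d(c) = -5*c
s = 25 (s = 5*5 = 25)
o(H, a) = -27 (o(H, a) = -2 - 1*25 = -2 - 25 = -27)
(o(d(-1), 1) + 28)*(-39) = (-27 + 28)*(-39) = 1*(-39) = -39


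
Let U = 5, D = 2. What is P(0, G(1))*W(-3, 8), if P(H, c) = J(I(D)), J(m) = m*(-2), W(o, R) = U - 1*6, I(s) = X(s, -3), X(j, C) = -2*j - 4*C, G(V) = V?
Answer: 16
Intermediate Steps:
X(j, C) = -4*C - 2*j
I(s) = 12 - 2*s (I(s) = -4*(-3) - 2*s = 12 - 2*s)
W(o, R) = -1 (W(o, R) = 5 - 1*6 = 5 - 6 = -1)
J(m) = -2*m
P(H, c) = -16 (P(H, c) = -2*(12 - 2*2) = -2*(12 - 4) = -2*8 = -16)
P(0, G(1))*W(-3, 8) = -16*(-1) = 16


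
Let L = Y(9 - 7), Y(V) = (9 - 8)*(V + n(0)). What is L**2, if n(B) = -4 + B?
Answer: 4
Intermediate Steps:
Y(V) = -4 + V (Y(V) = (9 - 8)*(V + (-4 + 0)) = 1*(V - 4) = 1*(-4 + V) = -4 + V)
L = -2 (L = -4 + (9 - 7) = -4 + 2 = -2)
L**2 = (-2)**2 = 4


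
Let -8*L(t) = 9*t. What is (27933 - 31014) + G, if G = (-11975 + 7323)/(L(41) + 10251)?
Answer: -251566975/81639 ≈ -3081.5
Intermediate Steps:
L(t) = -9*t/8
G = -37216/81639 (G = (-11975 + 7323)/(-9/8*41 + 10251) = -4652/(-369/8 + 10251) = -4652/81639/8 = -4652*8/81639 = -37216/81639 ≈ -0.45586)
(27933 - 31014) + G = (27933 - 31014) - 37216/81639 = -3081 - 37216/81639 = -251566975/81639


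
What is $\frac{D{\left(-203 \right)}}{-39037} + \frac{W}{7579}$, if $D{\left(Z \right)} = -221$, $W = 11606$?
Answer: $\frac{454738381}{295861423} \approx 1.537$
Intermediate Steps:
$\frac{D{\left(-203 \right)}}{-39037} + \frac{W}{7579} = - \frac{221}{-39037} + \frac{11606}{7579} = \left(-221\right) \left(- \frac{1}{39037}\right) + 11606 \cdot \frac{1}{7579} = \frac{221}{39037} + \frac{11606}{7579} = \frac{454738381}{295861423}$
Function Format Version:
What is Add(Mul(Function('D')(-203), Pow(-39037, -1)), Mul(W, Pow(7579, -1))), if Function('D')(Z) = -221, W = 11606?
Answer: Rational(454738381, 295861423) ≈ 1.5370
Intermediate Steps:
Add(Mul(Function('D')(-203), Pow(-39037, -1)), Mul(W, Pow(7579, -1))) = Add(Mul(-221, Pow(-39037, -1)), Mul(11606, Pow(7579, -1))) = Add(Mul(-221, Rational(-1, 39037)), Mul(11606, Rational(1, 7579))) = Add(Rational(221, 39037), Rational(11606, 7579)) = Rational(454738381, 295861423)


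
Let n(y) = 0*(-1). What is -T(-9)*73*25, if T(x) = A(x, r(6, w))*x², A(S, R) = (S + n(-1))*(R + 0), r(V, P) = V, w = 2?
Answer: 7982550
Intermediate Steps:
n(y) = 0
A(S, R) = R*S (A(S, R) = (S + 0)*(R + 0) = S*R = R*S)
T(x) = 6*x³ (T(x) = (6*x)*x² = 6*x³)
-T(-9)*73*25 = -(6*(-9)³)*73*25 = -(6*(-729))*73*25 = -(-4374*73)*25 = -(-319302)*25 = -1*(-7982550) = 7982550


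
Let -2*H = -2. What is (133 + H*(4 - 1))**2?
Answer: 18496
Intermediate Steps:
H = 1 (H = -1/2*(-2) = 1)
(133 + H*(4 - 1))**2 = (133 + 1*(4 - 1))**2 = (133 + 1*3)**2 = (133 + 3)**2 = 136**2 = 18496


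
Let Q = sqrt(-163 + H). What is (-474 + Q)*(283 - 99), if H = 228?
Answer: -87216 + 184*sqrt(65) ≈ -85733.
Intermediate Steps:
Q = sqrt(65) (Q = sqrt(-163 + 228) = sqrt(65) ≈ 8.0623)
(-474 + Q)*(283 - 99) = (-474 + sqrt(65))*(283 - 99) = (-474 + sqrt(65))*184 = -87216 + 184*sqrt(65)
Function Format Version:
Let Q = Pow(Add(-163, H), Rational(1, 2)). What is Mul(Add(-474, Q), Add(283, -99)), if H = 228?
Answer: Add(-87216, Mul(184, Pow(65, Rational(1, 2)))) ≈ -85733.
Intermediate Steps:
Q = Pow(65, Rational(1, 2)) (Q = Pow(Add(-163, 228), Rational(1, 2)) = Pow(65, Rational(1, 2)) ≈ 8.0623)
Mul(Add(-474, Q), Add(283, -99)) = Mul(Add(-474, Pow(65, Rational(1, 2))), Add(283, -99)) = Mul(Add(-474, Pow(65, Rational(1, 2))), 184) = Add(-87216, Mul(184, Pow(65, Rational(1, 2))))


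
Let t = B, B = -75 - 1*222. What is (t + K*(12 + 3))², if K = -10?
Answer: 199809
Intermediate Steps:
B = -297 (B = -75 - 222 = -297)
t = -297
(t + K*(12 + 3))² = (-297 - 10*(12 + 3))² = (-297 - 10*15)² = (-297 - 150)² = (-447)² = 199809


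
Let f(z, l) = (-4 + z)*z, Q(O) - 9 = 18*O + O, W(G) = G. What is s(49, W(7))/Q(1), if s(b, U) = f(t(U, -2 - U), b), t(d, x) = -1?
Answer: 5/28 ≈ 0.17857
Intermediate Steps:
Q(O) = 9 + 19*O (Q(O) = 9 + (18*O + O) = 9 + 19*O)
f(z, l) = z*(-4 + z)
s(b, U) = 5 (s(b, U) = -(-4 - 1) = -1*(-5) = 5)
s(49, W(7))/Q(1) = 5/(9 + 19*1) = 5/(9 + 19) = 5/28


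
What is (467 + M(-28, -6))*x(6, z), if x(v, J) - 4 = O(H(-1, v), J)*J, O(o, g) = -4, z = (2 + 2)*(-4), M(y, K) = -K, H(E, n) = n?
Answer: 32164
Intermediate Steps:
z = -16 (z = 4*(-4) = -16)
x(v, J) = 4 - 4*J
(467 + M(-28, -6))*x(6, z) = (467 - 1*(-6))*(4 - 4*(-16)) = (467 + 6)*(4 + 64) = 473*68 = 32164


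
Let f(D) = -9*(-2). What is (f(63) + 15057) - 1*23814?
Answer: -8739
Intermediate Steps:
f(D) = 18
(f(63) + 15057) - 1*23814 = (18 + 15057) - 1*23814 = 15075 - 23814 = -8739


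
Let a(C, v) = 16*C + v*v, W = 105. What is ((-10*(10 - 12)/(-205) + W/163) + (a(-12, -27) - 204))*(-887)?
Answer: -1977204604/6683 ≈ -2.9586e+5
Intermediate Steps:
a(C, v) = v² + 16*C (a(C, v) = 16*C + v² = v² + 16*C)
((-10*(10 - 12)/(-205) + W/163) + (a(-12, -27) - 204))*(-887) = ((-10*(10 - 12)/(-205) + 105/163) + (((-27)² + 16*(-12)) - 204))*(-887) = ((-10*(-2)*(-1/205) + 105*(1/163)) + ((729 - 192) - 204))*(-887) = ((20*(-1/205) + 105/163) + (537 - 204))*(-887) = ((-4/41 + 105/163) + 333)*(-887) = (3653/6683 + 333)*(-887) = (2229092/6683)*(-887) = -1977204604/6683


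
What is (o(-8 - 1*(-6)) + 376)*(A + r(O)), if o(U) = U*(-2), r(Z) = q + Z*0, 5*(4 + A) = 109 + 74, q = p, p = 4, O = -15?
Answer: 13908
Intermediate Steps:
q = 4
A = 163/5 (A = -4 + (109 + 74)/5 = -4 + (⅕)*183 = -4 + 183/5 = 163/5 ≈ 32.600)
r(Z) = 4 (r(Z) = 4 + Z*0 = 4 + 0 = 4)
o(U) = -2*U
(o(-8 - 1*(-6)) + 376)*(A + r(O)) = (-2*(-8 - 1*(-6)) + 376)*(163/5 + 4) = (-2*(-8 + 6) + 376)*(183/5) = (-2*(-2) + 376)*(183/5) = (4 + 376)*(183/5) = 380*(183/5) = 13908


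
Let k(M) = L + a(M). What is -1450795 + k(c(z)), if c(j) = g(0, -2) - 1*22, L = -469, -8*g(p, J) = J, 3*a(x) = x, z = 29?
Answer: -5805085/4 ≈ -1.4513e+6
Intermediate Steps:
a(x) = x/3
g(p, J) = -J/8
c(j) = -87/4 (c(j) = -⅛*(-2) - 1*22 = ¼ - 22 = -87/4)
k(M) = -469 + M/3
-1450795 + k(c(z)) = -1450795 + (-469 + (⅓)*(-87/4)) = -1450795 + (-469 - 29/4) = -1450795 - 1905/4 = -5805085/4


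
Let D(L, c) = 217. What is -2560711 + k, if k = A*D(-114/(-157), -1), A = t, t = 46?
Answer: -2550729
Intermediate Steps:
A = 46
k = 9982 (k = 46*217 = 9982)
-2560711 + k = -2560711 + 9982 = -2550729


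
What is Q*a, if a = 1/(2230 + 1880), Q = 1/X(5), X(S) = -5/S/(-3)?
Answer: 1/1370 ≈ 0.00072993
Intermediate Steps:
X(S) = 5/(3*S) (X(S) = -5/S*(-⅓) = 5/(3*S))
Q = 3 (Q = 1/((5/3)/5) = 1/((5/3)*(⅕)) = 1/(⅓) = 3)
a = 1/4110 ≈ 0.00024331
Q*a = 3*(1/4110) = 1/1370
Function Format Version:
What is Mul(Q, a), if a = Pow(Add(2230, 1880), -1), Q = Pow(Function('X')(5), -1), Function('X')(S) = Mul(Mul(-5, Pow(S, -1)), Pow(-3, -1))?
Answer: Rational(1, 1370) ≈ 0.00072993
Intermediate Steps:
Function('X')(S) = Mul(Rational(5, 3), Pow(S, -1)) (Function('X')(S) = Mul(Mul(-5, Pow(S, -1)), Rational(-1, 3)) = Mul(Rational(5, 3), Pow(S, -1)))
Q = 3 (Q = Pow(Mul(Rational(5, 3), Pow(5, -1)), -1) = Pow(Mul(Rational(5, 3), Rational(1, 5)), -1) = Pow(Rational(1, 3), -1) = 3)
a = Rational(1, 4110) (a = Pow(4110, -1) = Rational(1, 4110) ≈ 0.00024331)
Mul(Q, a) = Mul(3, Rational(1, 4110)) = Rational(1, 1370)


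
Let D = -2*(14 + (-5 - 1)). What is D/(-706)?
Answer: 8/353 ≈ 0.022663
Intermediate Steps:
D = -16 (D = -2*(14 - 6) = -2*8 = -16)
D/(-706) = -16/(-706) = -16*(-1/706) = 8/353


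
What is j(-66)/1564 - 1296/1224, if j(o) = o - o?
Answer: -18/17 ≈ -1.0588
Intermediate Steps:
j(o) = 0
j(-66)/1564 - 1296/1224 = 0/1564 - 1296/1224 = 0*(1/1564) - 1296*1/1224 = 0 - 18/17 = -18/17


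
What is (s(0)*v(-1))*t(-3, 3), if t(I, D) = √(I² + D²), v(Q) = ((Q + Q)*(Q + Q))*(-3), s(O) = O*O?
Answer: 0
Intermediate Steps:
s(O) = O²
v(Q) = -12*Q² (v(Q) = ((2*Q)*(2*Q))*(-3) = (4*Q²)*(-3) = -12*Q²)
t(I, D) = √(D² + I²)
(s(0)*v(-1))*t(-3, 3) = (0²*(-12*(-1)²))*√(3² + (-3)²) = (0*(-12*1))*√(9 + 9) = (0*(-12))*√18 = 0*(3*√2) = 0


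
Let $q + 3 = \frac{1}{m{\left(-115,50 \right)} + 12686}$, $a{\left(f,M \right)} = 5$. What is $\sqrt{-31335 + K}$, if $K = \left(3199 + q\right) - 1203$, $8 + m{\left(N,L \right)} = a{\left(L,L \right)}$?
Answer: $\frac{i \sqrt{4719909771555}}{12683} \approx 171.3 i$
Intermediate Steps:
$m{\left(N,L \right)} = -3$ ($m{\left(N,L \right)} = -8 + 5 = -3$)
$q = - \frac{38048}{12683}$ ($q = -3 + \frac{1}{-3 + 12686} = -3 + \frac{1}{12683} = - \frac{38048}{12683} \approx -2.9999$)
$K = \frac{25277220}{12683}$ ($K = \left(3199 - \frac{38048}{12683}\right) - 1203 = \frac{40534869}{12683} - 1203 = \frac{25277220}{12683} \approx 1993.0$)
$\sqrt{-31335 + K} = \sqrt{-31335 + \frac{25277220}{12683}} = \sqrt{- \frac{372144585}{12683}} = \frac{i \sqrt{4719909771555}}{12683}$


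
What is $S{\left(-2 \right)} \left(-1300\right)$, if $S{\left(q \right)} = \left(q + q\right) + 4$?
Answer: $0$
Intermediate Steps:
$S{\left(q \right)} = 4 + 2 q$ ($S{\left(q \right)} = 2 q + 4 = 4 + 2 q$)
$S{\left(-2 \right)} \left(-1300\right) = \left(4 + 2 \left(-2\right)\right) \left(-1300\right) = \left(4 - 4\right) \left(-1300\right) = 0 \left(-1300\right) = 0$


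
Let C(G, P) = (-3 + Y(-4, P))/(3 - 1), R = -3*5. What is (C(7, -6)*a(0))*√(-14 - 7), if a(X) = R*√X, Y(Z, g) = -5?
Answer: 0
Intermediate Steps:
R = -15
C(G, P) = -4 (C(G, P) = (-3 - 5)/(3 - 1) = -8/2 = -8*½ = -4)
a(X) = -15*√X
(C(7, -6)*a(0))*√(-14 - 7) = (-(-60)*√0)*√(-14 - 7) = (-(-60)*0)*√(-21) = (-4*0)*(I*√21) = 0*(I*√21) = 0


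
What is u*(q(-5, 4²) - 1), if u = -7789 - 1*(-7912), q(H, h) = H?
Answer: -738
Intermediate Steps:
u = 123 (u = -7789 + 7912 = 123)
u*(q(-5, 4²) - 1) = 123*(-5 - 1) = 123*(-6) = -738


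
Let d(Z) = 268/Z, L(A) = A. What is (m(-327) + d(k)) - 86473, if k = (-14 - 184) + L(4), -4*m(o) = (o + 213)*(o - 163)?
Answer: -9742620/97 ≈ -1.0044e+5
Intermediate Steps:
m(o) = -(-163 + o)*(213 + o)/4 (m(o) = -(o + 213)*(o - 163)/4 = -(213 + o)*(-163 + o)/4 = -(-163 + o)*(213 + o)/4)
k = -194 (k = (-14 - 184) + 4 = -198 + 4 = -194)
(m(-327) + d(k)) - 86473 = ((34719/4 - 25/2*(-327) - ¼*(-327)²) + 268/(-194)) - 86473 = ((34719/4 + 8175/2 - ¼*106929) + 268*(-1/194)) - 86473 = ((34719/4 + 8175/2 - 106929/4) - 134/97) - 86473 = (-13965 - 134/97) - 86473 = -1354739/97 - 86473 = -9742620/97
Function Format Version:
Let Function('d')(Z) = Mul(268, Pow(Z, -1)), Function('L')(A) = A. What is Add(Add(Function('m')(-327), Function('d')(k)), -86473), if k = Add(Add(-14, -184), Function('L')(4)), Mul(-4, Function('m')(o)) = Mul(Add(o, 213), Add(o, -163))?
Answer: Rational(-9742620, 97) ≈ -1.0044e+5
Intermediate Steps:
Function('m')(o) = Mul(Rational(-1, 4), Add(-163, o), Add(213, o)) (Function('m')(o) = Mul(Rational(-1, 4), Mul(Add(o, 213), Add(o, -163))) = Mul(Rational(-1, 4), Mul(Add(213, o), Add(-163, o))) = Mul(Rational(-1, 4), Mul(Add(-163, o), Add(213, o))) = Mul(Rational(-1, 4), Add(-163, o), Add(213, o)))
k = -194 (k = Add(Add(-14, -184), 4) = Add(-198, 4) = -194)
Add(Add(Function('m')(-327), Function('d')(k)), -86473) = Add(Add(Add(Rational(34719, 4), Mul(Rational(-25, 2), -327), Mul(Rational(-1, 4), Pow(-327, 2))), Mul(268, Pow(-194, -1))), -86473) = Add(Add(Add(Rational(34719, 4), Rational(8175, 2), Mul(Rational(-1, 4), 106929)), Mul(268, Rational(-1, 194))), -86473) = Add(Add(Add(Rational(34719, 4), Rational(8175, 2), Rational(-106929, 4)), Rational(-134, 97)), -86473) = Add(Add(-13965, Rational(-134, 97)), -86473) = Add(Rational(-1354739, 97), -86473) = Rational(-9742620, 97)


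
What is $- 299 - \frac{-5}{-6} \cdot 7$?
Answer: $\frac{10465}{6} \approx 1744.2$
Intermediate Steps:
$- 299 - \frac{-5}{-6} \cdot 7 = - 299 - \frac{\left(-5\right) \left(-1\right)}{6} \cdot 7 = - 299 \left(-1\right) \frac{5}{6} \cdot 7 = - 299 \left(\left(- \frac{5}{6}\right) 7\right) = \left(-299\right) \left(- \frac{35}{6}\right) = \frac{10465}{6}$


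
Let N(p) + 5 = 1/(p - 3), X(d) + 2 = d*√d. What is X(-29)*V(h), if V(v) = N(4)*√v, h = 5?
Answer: 8*√5 + 116*I*√145 ≈ 17.889 + 1396.8*I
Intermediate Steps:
X(d) = -2 + d^(3/2) (X(d) = -2 + d*√d = -2 + d^(3/2))
N(p) = -5 + 1/(-3 + p) (N(p) = -5 + 1/(p - 3) = -5 + 1/(-3 + p))
V(v) = -4*√v (V(v) = ((16 - 5*4)/(-3 + 4))*√v = ((16 - 20)/1)*√v = (1*(-4))*√v = -4*√v)
X(-29)*V(h) = (-2 + (-29)^(3/2))*(-4*√5) = (-2 - 29*I*√29)*(-4*√5) = -4*√5*(-2 - 29*I*√29)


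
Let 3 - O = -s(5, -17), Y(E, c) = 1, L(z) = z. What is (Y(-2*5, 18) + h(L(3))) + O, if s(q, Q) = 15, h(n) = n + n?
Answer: 25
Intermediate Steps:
h(n) = 2*n
O = 18 (O = 3 - (-1)*15 = 3 - 1*(-15) = 3 + 15 = 18)
(Y(-2*5, 18) + h(L(3))) + O = (1 + 2*3) + 18 = (1 + 6) + 18 = 7 + 18 = 25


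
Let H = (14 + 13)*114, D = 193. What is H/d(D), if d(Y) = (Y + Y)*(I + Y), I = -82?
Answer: 513/7141 ≈ 0.071839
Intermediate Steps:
H = 3078 (H = 27*114 = 3078)
d(Y) = 2*Y*(-82 + Y) (d(Y) = (Y + Y)*(-82 + Y) = (2*Y)*(-82 + Y) = 2*Y*(-82 + Y))
H/d(D) = 3078/((2*193*(-82 + 193))) = 3078/((2*193*111)) = 3078/42846 = 3078*(1/42846) = 513/7141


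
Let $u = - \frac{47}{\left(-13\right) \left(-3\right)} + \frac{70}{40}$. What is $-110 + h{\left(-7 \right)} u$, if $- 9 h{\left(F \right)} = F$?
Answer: $- \frac{153845}{1404} \approx -109.58$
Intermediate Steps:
$h{\left(F \right)} = - \frac{F}{9}$
$u = \frac{85}{156}$ ($u = - \frac{47}{39} + 70 \cdot \frac{1}{40} = \left(-47\right) \frac{1}{39} + \frac{7}{4} = - \frac{47}{39} + \frac{7}{4} = \frac{85}{156} \approx 0.54487$)
$-110 + h{\left(-7 \right)} u = -110 + \left(- \frac{1}{9}\right) \left(-7\right) \frac{85}{156} = -110 + \frac{7}{9} \cdot \frac{85}{156} = -110 + \frac{595}{1404} = - \frac{153845}{1404}$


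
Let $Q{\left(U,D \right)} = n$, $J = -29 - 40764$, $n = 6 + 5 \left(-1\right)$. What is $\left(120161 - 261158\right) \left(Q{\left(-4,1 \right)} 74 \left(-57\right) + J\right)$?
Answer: $6346415967$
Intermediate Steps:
$n = 1$ ($n = 6 - 5 = 1$)
$J = -40793$ ($J = -29 - 40764 = -40793$)
$Q{\left(U,D \right)} = 1$
$\left(120161 - 261158\right) \left(Q{\left(-4,1 \right)} 74 \left(-57\right) + J\right) = \left(120161 - 261158\right) \left(1 \cdot 74 \left(-57\right) - 40793\right) = - 140997 \left(74 \left(-57\right) - 40793\right) = - 140997 \left(-4218 - 40793\right) = \left(-140997\right) \left(-45011\right) = 6346415967$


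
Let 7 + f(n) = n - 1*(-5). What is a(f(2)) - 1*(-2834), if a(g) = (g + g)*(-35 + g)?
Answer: 2834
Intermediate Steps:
f(n) = -2 + n (f(n) = -7 + (n - 1*(-5)) = -7 + (n + 5) = -7 + (5 + n) = -2 + n)
a(g) = 2*g*(-35 + g) (a(g) = (2*g)*(-35 + g) = 2*g*(-35 + g))
a(f(2)) - 1*(-2834) = 2*(-2 + 2)*(-35 + (-2 + 2)) - 1*(-2834) = 2*0*(-35 + 0) + 2834 = 2*0*(-35) + 2834 = 0 + 2834 = 2834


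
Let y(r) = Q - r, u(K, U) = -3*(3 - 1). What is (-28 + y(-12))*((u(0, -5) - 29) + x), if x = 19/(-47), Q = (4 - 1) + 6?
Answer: 11648/47 ≈ 247.83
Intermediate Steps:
u(K, U) = -6 (u(K, U) = -3*2 = -6)
Q = 9 (Q = 3 + 6 = 9)
y(r) = 9 - r
x = -19/47 (x = 19*(-1/47) = -19/47 ≈ -0.40426)
(-28 + y(-12))*((u(0, -5) - 29) + x) = (-28 + (9 - 1*(-12)))*((-6 - 29) - 19/47) = (-28 + (9 + 12))*(-35 - 19/47) = (-28 + 21)*(-1664/47) = -7*(-1664/47) = 11648/47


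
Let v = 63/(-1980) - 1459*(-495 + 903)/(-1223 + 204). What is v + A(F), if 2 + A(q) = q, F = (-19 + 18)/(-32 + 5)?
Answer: 3523841549/6052860 ≈ 582.18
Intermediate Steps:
F = 1/27 (F = -1/(-27) = -1*(-1/27) = 1/27 ≈ 0.037037)
A(q) = -2 + q
v = 130952707/224180 (v = 63*(-1/1980) - 1459/((-1019/408)) = -7/220 - 1459/((-1019*1/408)) = -7/220 - 1459/(-1019/408) = -7/220 - 1459*(-408/1019) = -7/220 + 595272/1019 = 130952707/224180 ≈ 584.14)
v + A(F) = 130952707/224180 + (-2 + 1/27) = 130952707/224180 - 53/27 = 3523841549/6052860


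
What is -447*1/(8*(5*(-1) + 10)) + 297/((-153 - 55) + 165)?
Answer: -31101/1720 ≈ -18.082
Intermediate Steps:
-447*1/(8*(5*(-1) + 10)) + 297/((-153 - 55) + 165) = -447*1/(8*(-5 + 10)) + 297/(-208 + 165) = -447/(5*8) + 297/(-43) = -447/40 + 297*(-1/43) = -447*1/40 - 297/43 = -447/40 - 297/43 = -31101/1720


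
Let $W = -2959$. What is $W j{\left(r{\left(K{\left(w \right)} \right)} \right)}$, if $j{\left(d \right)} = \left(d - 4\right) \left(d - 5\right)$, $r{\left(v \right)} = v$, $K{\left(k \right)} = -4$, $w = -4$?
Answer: $-213048$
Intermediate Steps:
$j{\left(d \right)} = \left(-5 + d\right) \left(-4 + d\right)$ ($j{\left(d \right)} = \left(-4 + d\right) \left(-5 + d\right) = \left(-5 + d\right) \left(-4 + d\right)$)
$W j{\left(r{\left(K{\left(w \right)} \right)} \right)} = - 2959 \left(20 + \left(-4\right)^{2} - -36\right) = - 2959 \left(20 + 16 + 36\right) = \left(-2959\right) 72 = -213048$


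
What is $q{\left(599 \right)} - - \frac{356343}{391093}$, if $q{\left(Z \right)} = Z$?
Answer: $\frac{234621050}{391093} \approx 599.91$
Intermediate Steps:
$q{\left(599 \right)} - - \frac{356343}{391093} = 599 - - \frac{356343}{391093} = 599 + \frac{356343}{391093} = \frac{234621050}{391093}$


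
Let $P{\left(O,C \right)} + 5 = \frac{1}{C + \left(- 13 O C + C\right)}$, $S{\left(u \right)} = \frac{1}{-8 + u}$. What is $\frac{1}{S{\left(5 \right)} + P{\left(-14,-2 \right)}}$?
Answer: $- \frac{1104}{5891} \approx -0.1874$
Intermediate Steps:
$P{\left(O,C \right)} = -5 + \frac{1}{2 C - 13 C O}$ ($P{\left(O,C \right)} = -5 + \frac{1}{C + \left(- 13 O C + C\right)} = -5 + \frac{1}{C - \left(- C + 13 C O\right)} = -5 + \frac{1}{2 C - 13 C O}$)
$\frac{1}{S{\left(5 \right)} + P{\left(-14,-2 \right)}} = \frac{1}{\frac{1}{-8 + 5} + \frac{-1 + 10 \left(-2\right) - \left(-130\right) \left(-14\right)}{\left(-2\right) \left(-2 + 13 \left(-14\right)\right)}} = \frac{1}{\frac{1}{-3} - \frac{-1 - 20 - 1820}{2 \left(-2 - 182\right)}} = \frac{1}{- \frac{1}{3} - \frac{1}{2} \frac{1}{-184} \left(-1841\right)} = \frac{1}{- \frac{1}{3} - \left(- \frac{1}{368}\right) \left(-1841\right)} = \frac{1}{- \frac{1}{3} - \frac{1841}{368}} = \frac{1}{- \frac{5891}{1104}} = - \frac{1104}{5891}$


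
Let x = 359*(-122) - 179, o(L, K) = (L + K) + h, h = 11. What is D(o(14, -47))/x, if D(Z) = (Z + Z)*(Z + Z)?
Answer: -1936/43977 ≈ -0.044023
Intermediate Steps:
o(L, K) = 11 + K + L (o(L, K) = (L + K) + 11 = (K + L) + 11 = 11 + K + L)
x = -43977 (x = -43798 - 179 = -43977)
D(Z) = 4*Z² (D(Z) = (2*Z)*(2*Z) = 4*Z²)
D(o(14, -47))/x = (4*(11 - 47 + 14)²)/(-43977) = (4*(-22)²)*(-1/43977) = (4*484)*(-1/43977) = 1936*(-1/43977) = -1936/43977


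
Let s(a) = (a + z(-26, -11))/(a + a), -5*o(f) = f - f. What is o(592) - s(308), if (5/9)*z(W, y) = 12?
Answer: -206/385 ≈ -0.53506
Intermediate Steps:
z(W, y) = 108/5 (z(W, y) = (9/5)*12 = 108/5)
o(f) = 0 (o(f) = -(f - f)/5 = -⅕*0 = 0)
s(a) = (108/5 + a)/(2*a) (s(a) = (a + 108/5)/(a + a) = (108/5 + a)/((2*a)) = (108/5 + a)*(1/(2*a)) = (108/5 + a)/(2*a))
o(592) - s(308) = 0 - (108 + 5*308)/(10*308) = 0 - (108 + 1540)/(10*308) = 0 - 1648/(10*308) = 0 - 1*206/385 = 0 - 206/385 = -206/385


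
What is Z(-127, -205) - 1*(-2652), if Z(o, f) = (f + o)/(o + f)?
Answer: 2653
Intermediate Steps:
Z(o, f) = 1 (Z(o, f) = (f + o)/(f + o) = 1)
Z(-127, -205) - 1*(-2652) = 1 - 1*(-2652) = 1 + 2652 = 2653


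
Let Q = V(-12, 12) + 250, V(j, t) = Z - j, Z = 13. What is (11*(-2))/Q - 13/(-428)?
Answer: -531/10700 ≈ -0.049626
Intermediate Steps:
V(j, t) = 13 - j
Q = 275 (Q = (13 - 1*(-12)) + 250 = (13 + 12) + 250 = 25 + 250 = 275)
(11*(-2))/Q - 13/(-428) = (11*(-2))/275 - 13/(-428) = -22*1/275 - 13*(-1/428) = -2/25 + 13/428 = -531/10700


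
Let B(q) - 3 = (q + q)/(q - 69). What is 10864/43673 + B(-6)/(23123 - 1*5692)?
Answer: 676815681/2718800225 ≈ 0.24894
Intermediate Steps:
B(q) = 3 + 2*q/(-69 + q) (B(q) = 3 + (q + q)/(q - 69) = 3 + (2*q)/(-69 + q) = 3 + 2*q/(-69 + q))
10864/43673 + B(-6)/(23123 - 1*5692) = 10864/43673 + ((-207 + 5*(-6))/(-69 - 6))/(23123 - 1*5692) = 10864*(1/43673) + ((-207 - 30)/(-75))/(23123 - 5692) = 1552/6239 - 1/75*(-237)/17431 = 1552/6239 + (79/25)*(1/17431) = 1552/6239 + 79/435775 = 676815681/2718800225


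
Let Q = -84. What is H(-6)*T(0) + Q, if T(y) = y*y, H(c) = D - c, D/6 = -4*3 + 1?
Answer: -84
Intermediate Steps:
D = -66 (D = 6*(-4*3 + 1) = 6*(-12 + 1) = 6*(-11) = -66)
H(c) = -66 - c
T(y) = y²
H(-6)*T(0) + Q = (-66 - 1*(-6))*0² - 84 = (-66 + 6)*0 - 84 = -60*0 - 84 = 0 - 84 = -84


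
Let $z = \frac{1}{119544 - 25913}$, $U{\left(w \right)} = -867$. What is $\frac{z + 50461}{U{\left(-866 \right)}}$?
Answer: $- \frac{4724713892}{81178077} \approx -58.202$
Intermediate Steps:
$z = \frac{1}{93631} \approx 1.068 \cdot 10^{-5}$
$\frac{z + 50461}{U{\left(-866 \right)}} = \frac{\frac{1}{93631} + 50461}{-867} = \frac{4724713892}{93631} \left(- \frac{1}{867}\right) = - \frac{4724713892}{81178077}$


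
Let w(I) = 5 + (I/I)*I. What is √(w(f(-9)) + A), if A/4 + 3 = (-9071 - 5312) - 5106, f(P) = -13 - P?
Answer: 3*I*√8663 ≈ 279.23*I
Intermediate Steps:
A = -77968 (A = -12 + 4*((-9071 - 5312) - 5106) = -12 + 4*(-14383 - 5106) = -12 + 4*(-19489) = -12 - 77956 = -77968)
w(I) = 5 + I (w(I) = 5 + 1*I = 5 + I)
√(w(f(-9)) + A) = √((5 + (-13 - 1*(-9))) - 77968) = √((5 + (-13 + 9)) - 77968) = √((5 - 4) - 77968) = √(1 - 77968) = √(-77967) = 3*I*√8663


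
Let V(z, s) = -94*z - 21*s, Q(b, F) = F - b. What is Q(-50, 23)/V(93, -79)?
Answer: -73/7083 ≈ -0.010306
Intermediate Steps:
Q(-50, 23)/V(93, -79) = (23 - 1*(-50))/(-94*93 - 21*(-79)) = (23 + 50)/(-8742 + 1659) = 73/(-7083) = 73*(-1/7083) = -73/7083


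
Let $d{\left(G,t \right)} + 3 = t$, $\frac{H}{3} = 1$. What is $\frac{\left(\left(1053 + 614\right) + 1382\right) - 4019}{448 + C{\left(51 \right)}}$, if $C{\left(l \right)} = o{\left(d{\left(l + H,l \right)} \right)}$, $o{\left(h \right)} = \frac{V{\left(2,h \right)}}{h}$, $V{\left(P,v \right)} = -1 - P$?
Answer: $- \frac{15520}{7167} \approx -2.1655$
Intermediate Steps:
$H = 3$ ($H = 3 \cdot 1 = 3$)
$d{\left(G,t \right)} = -3 + t$
$o{\left(h \right)} = - \frac{3}{h}$ ($o{\left(h \right)} = \frac{-1 - 2}{h} = - \frac{3}{h}$)
$C{\left(l \right)} = - \frac{3}{-3 + l}$
$\frac{\left(\left(1053 + 614\right) + 1382\right) - 4019}{448 + C{\left(51 \right)}} = \frac{\left(\left(1053 + 614\right) + 1382\right) - 4019}{448 - \frac{3}{-3 + 51}} = \frac{\left(1667 + 1382\right) - 4019}{448 - \frac{3}{48}} = \frac{3049 - 4019}{448 - \frac{1}{16}} = - \frac{970}{448 - \frac{1}{16}} = - \frac{970}{\frac{7167}{16}} = \left(-970\right) \frac{16}{7167} = - \frac{15520}{7167}$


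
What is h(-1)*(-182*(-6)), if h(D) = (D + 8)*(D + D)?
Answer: -15288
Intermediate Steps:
h(D) = 2*D*(8 + D) (h(D) = (8 + D)*(2*D) = 2*D*(8 + D))
h(-1)*(-182*(-6)) = (2*(-1)*(8 - 1))*(-182*(-6)) = (2*(-1)*7)*1092 = -14*1092 = -15288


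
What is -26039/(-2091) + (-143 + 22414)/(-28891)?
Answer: 705724088/60411081 ≈ 11.682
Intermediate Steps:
-26039/(-2091) + (-143 + 22414)/(-28891) = -26039*(-1/2091) + 22271*(-1/28891) = 26039/2091 - 22271/28891 = 705724088/60411081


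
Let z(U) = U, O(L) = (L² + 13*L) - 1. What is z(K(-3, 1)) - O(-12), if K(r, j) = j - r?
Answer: 17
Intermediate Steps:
O(L) = -1 + L² + 13*L
z(K(-3, 1)) - O(-12) = (1 - 1*(-3)) - (-1 + (-12)² + 13*(-12)) = (1 + 3) - (-1 + 144 - 156) = 4 - 1*(-13) = 4 + 13 = 17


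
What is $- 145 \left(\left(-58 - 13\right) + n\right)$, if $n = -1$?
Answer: $10440$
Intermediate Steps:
$- 145 \left(\left(-58 - 13\right) + n\right) = - 145 \left(\left(-58 - 13\right) - 1\right) = - 145 \left(-71 - 1\right) = \left(-145\right) \left(-72\right) = 10440$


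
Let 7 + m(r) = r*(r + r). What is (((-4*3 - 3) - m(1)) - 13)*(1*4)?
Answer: -92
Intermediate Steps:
m(r) = -7 + 2*r² (m(r) = -7 + r*(r + r) = -7 + r*(2*r) = -7 + 2*r²)
(((-4*3 - 3) - m(1)) - 13)*(1*4) = (((-4*3 - 3) - (-7 + 2*1²)) - 13)*(1*4) = (((-12 - 3) - (-7 + 2*1)) - 13)*4 = ((-15 - (-7 + 2)) - 13)*4 = ((-15 - 1*(-5)) - 13)*4 = ((-15 + 5) - 13)*4 = (-10 - 13)*4 = -23*4 = -92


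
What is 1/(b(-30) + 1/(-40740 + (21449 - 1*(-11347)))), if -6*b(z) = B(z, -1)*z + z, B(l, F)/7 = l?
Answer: -7944/8301481 ≈ -0.00095694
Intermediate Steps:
B(l, F) = 7*l
b(z) = -7*z**2/6 - z/6 (b(z) = -((7*z)*z + z)/6 = -(7*z**2 + z)/6 = -(z + 7*z**2)/6 = -7*z**2/6 - z/6)
1/(b(-30) + 1/(-40740 + (21449 - 1*(-11347)))) = 1/(-1/6*(-30)*(1 + 7*(-30)) + 1/(-40740 + (21449 - 1*(-11347)))) = 1/(-1/6*(-30)*(1 - 210) + 1/(-40740 + (21449 + 11347))) = 1/(-1/6*(-30)*(-209) + 1/(-40740 + 32796)) = 1/(-1045 + 1/(-7944)) = 1/(-1045 - 1/7944) = 1/(-8301481/7944) = -7944/8301481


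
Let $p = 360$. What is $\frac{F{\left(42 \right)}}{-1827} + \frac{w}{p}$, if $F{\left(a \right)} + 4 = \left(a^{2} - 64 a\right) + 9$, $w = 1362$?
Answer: $\frac{156623}{36540} \approx 4.2863$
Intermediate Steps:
$F{\left(a \right)} = 5 + a^{2} - 64 a$ ($F{\left(a \right)} = -4 + \left(\left(a^{2} - 64 a\right) + 9\right) = -4 + \left(9 + a^{2} - 64 a\right) = 5 + a^{2} - 64 a$)
$\frac{F{\left(42 \right)}}{-1827} + \frac{w}{p} = \frac{5 + 42^{2} - 2688}{-1827} + \frac{1362}{360} = \left(5 + 1764 - 2688\right) \left(- \frac{1}{1827}\right) + 1362 \cdot \frac{1}{360} = \left(-919\right) \left(- \frac{1}{1827}\right) + \frac{227}{60} = \frac{919}{1827} + \frac{227}{60} = \frac{156623}{36540}$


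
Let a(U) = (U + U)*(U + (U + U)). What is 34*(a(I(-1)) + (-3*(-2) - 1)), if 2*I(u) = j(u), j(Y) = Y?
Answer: 221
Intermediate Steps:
I(u) = u/2
a(U) = 6*U**2 (a(U) = (2*U)*(U + 2*U) = (2*U)*(3*U) = 6*U**2)
34*(a(I(-1)) + (-3*(-2) - 1)) = 34*(6*((1/2)*(-1))**2 + (-3*(-2) - 1)) = 34*(6*(-1/2)**2 + (6 - 1)) = 34*(6*(1/4) + 5) = 34*(3/2 + 5) = 34*(13/2) = 221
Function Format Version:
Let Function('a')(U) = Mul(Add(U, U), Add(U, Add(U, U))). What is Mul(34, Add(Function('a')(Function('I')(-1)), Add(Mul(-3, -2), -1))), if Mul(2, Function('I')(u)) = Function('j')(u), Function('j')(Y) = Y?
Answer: 221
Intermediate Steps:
Function('I')(u) = Mul(Rational(1, 2), u)
Function('a')(U) = Mul(6, Pow(U, 2)) (Function('a')(U) = Mul(Mul(2, U), Add(U, Mul(2, U))) = Mul(Mul(2, U), Mul(3, U)) = Mul(6, Pow(U, 2)))
Mul(34, Add(Function('a')(Function('I')(-1)), Add(Mul(-3, -2), -1))) = Mul(34, Add(Mul(6, Pow(Mul(Rational(1, 2), -1), 2)), Add(Mul(-3, -2), -1))) = Mul(34, Add(Mul(6, Pow(Rational(-1, 2), 2)), Add(6, -1))) = Mul(34, Add(Mul(6, Rational(1, 4)), 5)) = Mul(34, Add(Rational(3, 2), 5)) = Mul(34, Rational(13, 2)) = 221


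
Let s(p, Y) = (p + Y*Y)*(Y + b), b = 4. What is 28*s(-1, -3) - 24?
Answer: 200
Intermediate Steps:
s(p, Y) = (4 + Y)*(p + Y²) (s(p, Y) = (p + Y*Y)*(Y + 4) = (p + Y²)*(4 + Y) = (4 + Y)*(p + Y²))
28*s(-1, -3) - 24 = 28*((-3)³ + 4*(-1) + 4*(-3)² - 3*(-1)) - 24 = 28*(-27 - 4 + 4*9 + 3) - 24 = 28*(-27 - 4 + 36 + 3) - 24 = 28*8 - 24 = 224 - 24 = 200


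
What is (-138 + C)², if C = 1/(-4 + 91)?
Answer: 144120025/7569 ≈ 19041.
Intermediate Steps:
C = 1/87 ≈ 0.011494
(-138 + C)² = (-138 + 1/87)² = (-12005/87)² = 144120025/7569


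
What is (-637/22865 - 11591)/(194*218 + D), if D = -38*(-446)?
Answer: -66257213/338630650 ≈ -0.19566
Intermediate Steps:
D = 16948
(-637/22865 - 11591)/(194*218 + D) = (-637/22865 - 11591)/(194*218 + 16948) = (-637*1/22865 - 11591)/(42292 + 16948) = (-637/22865 - 11591)/59240 = -265028852/22865*1/59240 = -66257213/338630650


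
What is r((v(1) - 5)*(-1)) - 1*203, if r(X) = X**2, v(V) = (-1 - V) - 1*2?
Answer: -122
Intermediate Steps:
v(V) = -3 - V (v(V) = (-1 - V) - 2 = -3 - V)
r((v(1) - 5)*(-1)) - 1*203 = (((-3 - 1*1) - 5)*(-1))**2 - 1*203 = (((-3 - 1) - 5)*(-1))**2 - 203 = ((-4 - 5)*(-1))**2 - 203 = (-9*(-1))**2 - 203 = 9**2 - 203 = 81 - 203 = -122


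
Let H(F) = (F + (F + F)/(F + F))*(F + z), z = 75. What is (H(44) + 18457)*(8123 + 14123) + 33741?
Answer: 529755493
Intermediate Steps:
H(F) = (1 + F)*(75 + F) (H(F) = (F + (F + F)/(F + F))*(F + 75) = (F + (2*F)/((2*F)))*(75 + F) = (F + (2*F)*(1/(2*F)))*(75 + F) = (F + 1)*(75 + F) = (1 + F)*(75 + F))
(H(44) + 18457)*(8123 + 14123) + 33741 = ((75 + 44² + 76*44) + 18457)*(8123 + 14123) + 33741 = ((75 + 1936 + 3344) + 18457)*22246 + 33741 = (5355 + 18457)*22246 + 33741 = 23812*22246 + 33741 = 529721752 + 33741 = 529755493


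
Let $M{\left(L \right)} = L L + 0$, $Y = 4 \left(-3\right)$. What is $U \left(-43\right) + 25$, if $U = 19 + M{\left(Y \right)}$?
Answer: $-6984$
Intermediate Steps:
$Y = -12$
$M{\left(L \right)} = L^{2}$ ($M{\left(L \right)} = L^{2} + 0 = L^{2}$)
$U = 163$ ($U = 19 + \left(-12\right)^{2} = 19 + 144 = 163$)
$U \left(-43\right) + 25 = 163 \left(-43\right) + 25 = -7009 + 25 = -6984$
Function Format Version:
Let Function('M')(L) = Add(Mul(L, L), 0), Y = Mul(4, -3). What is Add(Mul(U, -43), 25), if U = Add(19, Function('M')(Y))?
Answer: -6984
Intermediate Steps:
Y = -12
Function('M')(L) = Pow(L, 2) (Function('M')(L) = Add(Pow(L, 2), 0) = Pow(L, 2))
U = 163 (U = Add(19, Pow(-12, 2)) = Add(19, 144) = 163)
Add(Mul(U, -43), 25) = Add(Mul(163, -43), 25) = Add(-7009, 25) = -6984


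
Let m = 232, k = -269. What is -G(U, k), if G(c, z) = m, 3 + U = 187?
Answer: -232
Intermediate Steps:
U = 184 (U = -3 + 187 = 184)
G(c, z) = 232
-G(U, k) = -1*232 = -232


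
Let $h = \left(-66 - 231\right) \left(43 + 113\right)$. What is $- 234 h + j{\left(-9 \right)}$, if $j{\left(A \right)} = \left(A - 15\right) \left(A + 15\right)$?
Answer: $10841544$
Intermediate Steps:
$j{\left(A \right)} = \left(-15 + A\right) \left(15 + A\right)$
$h = -46332$ ($h = \left(-297\right) 156 = -46332$)
$- 234 h + j{\left(-9 \right)} = \left(-234\right) \left(-46332\right) - \left(225 - \left(-9\right)^{2}\right) = 10841688 + \left(-225 + 81\right) = 10841688 - 144 = 10841544$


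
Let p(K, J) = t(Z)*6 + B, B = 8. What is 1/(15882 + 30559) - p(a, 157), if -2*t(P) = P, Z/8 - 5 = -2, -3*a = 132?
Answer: 2972225/46441 ≈ 64.000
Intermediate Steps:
a = -44 (a = -⅓*132 = -44)
Z = 24 (Z = 40 + 8*(-2) = 40 - 16 = 24)
t(P) = -P/2
p(K, J) = -64 (p(K, J) = -½*24*6 + 8 = -12*6 + 8 = -72 + 8 = -64)
1/(15882 + 30559) - p(a, 157) = 1/(15882 + 30559) - 1*(-64) = 1/46441 + 64 = 2972225/46441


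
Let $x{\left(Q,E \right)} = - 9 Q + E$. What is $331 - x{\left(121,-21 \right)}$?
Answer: $1441$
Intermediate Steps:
$x{\left(Q,E \right)} = E - 9 Q$
$331 - x{\left(121,-21 \right)} = 331 - \left(-21 - 1089\right) = 331 - -1110 = 331 + 1110 = 1441$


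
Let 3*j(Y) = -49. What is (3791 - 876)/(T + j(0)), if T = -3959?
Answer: -8745/11926 ≈ -0.73327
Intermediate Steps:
j(Y) = -49/3 (j(Y) = (⅓)*(-49) = -49/3)
(3791 - 876)/(T + j(0)) = (3791 - 876)/(-3959 - 49/3) = 2915/(-11926/3) = 2915*(-3/11926) = -8745/11926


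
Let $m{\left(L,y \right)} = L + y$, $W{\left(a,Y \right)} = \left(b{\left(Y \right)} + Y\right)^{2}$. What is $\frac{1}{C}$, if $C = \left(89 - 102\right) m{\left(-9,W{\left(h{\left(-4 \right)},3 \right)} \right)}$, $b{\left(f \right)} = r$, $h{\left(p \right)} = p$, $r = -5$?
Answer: $\frac{1}{65} \approx 0.015385$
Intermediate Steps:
$b{\left(f \right)} = -5$
$W{\left(a,Y \right)} = \left(-5 + Y\right)^{2}$
$C = 65$ ($C = \left(89 - 102\right) \left(-9 + \left(-5 + 3\right)^{2}\right) = - 13 \left(-9 + \left(-2\right)^{2}\right) = - 13 \left(-9 + 4\right) = \left(-13\right) \left(-5\right) = 65$)
$\frac{1}{C} = \frac{1}{65}$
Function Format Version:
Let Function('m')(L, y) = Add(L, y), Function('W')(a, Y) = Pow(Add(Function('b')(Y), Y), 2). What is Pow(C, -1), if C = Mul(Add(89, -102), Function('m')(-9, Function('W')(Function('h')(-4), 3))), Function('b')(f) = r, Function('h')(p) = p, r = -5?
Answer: Rational(1, 65) ≈ 0.015385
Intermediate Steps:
Function('b')(f) = -5
Function('W')(a, Y) = Pow(Add(-5, Y), 2)
C = 65 (C = Mul(Add(89, -102), Add(-9, Pow(Add(-5, 3), 2))) = Mul(-13, Add(-9, Pow(-2, 2))) = Mul(-13, Add(-9, 4)) = Mul(-13, -5) = 65)
Pow(C, -1) = Pow(65, -1) = Rational(1, 65)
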